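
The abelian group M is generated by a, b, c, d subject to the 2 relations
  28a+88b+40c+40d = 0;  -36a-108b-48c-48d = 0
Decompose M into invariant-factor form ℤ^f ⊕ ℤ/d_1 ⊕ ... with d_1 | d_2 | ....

Answer: M ≅ ℤ^2 ⊕ ℤ/4 ⊕ ℤ/12

Derivation:
rank_ℚ(R)=2; free=4−2=2
SNF(R) diag = [4, 12] → torsion [4, 12]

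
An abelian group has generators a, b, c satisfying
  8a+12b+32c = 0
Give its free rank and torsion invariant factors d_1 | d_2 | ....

Answer: M ≅ ℤ^2 ⊕ ℤ/4

Derivation:
rank_ℚ(R)=1; free=3−1=2
SNF(R) diag = [4] → torsion [4]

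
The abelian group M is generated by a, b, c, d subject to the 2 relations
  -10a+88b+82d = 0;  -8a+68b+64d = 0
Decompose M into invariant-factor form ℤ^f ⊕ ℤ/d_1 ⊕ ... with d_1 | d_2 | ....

rank_ℚ(R)=2; free=4−2=2
SNF(R) diag = [2, 4] → torsion [2, 4]

Answer: M ≅ ℤ^2 ⊕ ℤ/2 ⊕ ℤ/4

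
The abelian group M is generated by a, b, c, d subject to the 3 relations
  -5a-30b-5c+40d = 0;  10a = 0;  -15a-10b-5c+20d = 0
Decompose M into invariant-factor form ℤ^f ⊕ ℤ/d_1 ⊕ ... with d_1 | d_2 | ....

Answer: M ≅ ℤ^1 ⊕ ℤ/5 ⊕ ℤ/10 ⊕ ℤ/20

Derivation:
rank_ℚ(R)=3; free=4−3=1
SNF(R) diag = [5, 10, 20] → torsion [5, 10, 20]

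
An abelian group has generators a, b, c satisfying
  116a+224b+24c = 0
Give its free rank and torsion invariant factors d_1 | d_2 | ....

rank_ℚ(R)=1; free=3−1=2
SNF(R) diag = [4] → torsion [4]

Answer: M ≅ ℤ^2 ⊕ ℤ/4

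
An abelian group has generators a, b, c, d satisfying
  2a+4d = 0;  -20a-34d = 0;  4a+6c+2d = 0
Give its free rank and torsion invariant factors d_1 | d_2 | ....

rank_ℚ(R)=3; free=4−3=1
SNF(R) diag = [2, 6, 6] → torsion [2, 6, 6]

Answer: M ≅ ℤ^1 ⊕ ℤ/2 ⊕ ℤ/6 ⊕ ℤ/6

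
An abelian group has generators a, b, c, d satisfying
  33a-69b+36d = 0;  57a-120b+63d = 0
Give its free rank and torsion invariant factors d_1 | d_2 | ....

rank_ℚ(R)=2; free=4−2=2
SNF(R) diag = [3, 9] → torsion [3, 9]

Answer: M ≅ ℤ^2 ⊕ ℤ/3 ⊕ ℤ/9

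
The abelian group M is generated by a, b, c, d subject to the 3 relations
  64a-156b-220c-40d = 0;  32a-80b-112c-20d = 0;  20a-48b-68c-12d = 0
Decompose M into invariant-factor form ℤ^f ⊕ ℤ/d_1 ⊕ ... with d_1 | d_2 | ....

Answer: M ≅ ℤ^1 ⊕ ℤ/4 ⊕ ℤ/4 ⊕ ℤ/4

Derivation:
rank_ℚ(R)=3; free=4−3=1
SNF(R) diag = [4, 4, 4] → torsion [4, 4, 4]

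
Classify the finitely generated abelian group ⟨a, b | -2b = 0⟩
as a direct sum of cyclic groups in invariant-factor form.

Answer: M ≅ ℤ^1 ⊕ ℤ/2

Derivation:
rank_ℚ(R)=1; free=2−1=1
SNF(R) diag = [2] → torsion [2]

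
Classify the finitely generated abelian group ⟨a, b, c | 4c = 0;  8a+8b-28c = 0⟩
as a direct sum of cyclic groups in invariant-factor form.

rank_ℚ(R)=2; free=3−2=1
SNF(R) diag = [4, 8] → torsion [4, 8]

Answer: M ≅ ℤ^1 ⊕ ℤ/4 ⊕ ℤ/8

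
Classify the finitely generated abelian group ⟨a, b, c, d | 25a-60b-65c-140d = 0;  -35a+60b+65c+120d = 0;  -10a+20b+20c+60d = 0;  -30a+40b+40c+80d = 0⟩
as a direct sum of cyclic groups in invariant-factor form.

Answer: M ≅ ℤ/5 ⊕ ℤ/10 ⊕ ℤ/20 ⊕ ℤ/20

Derivation:
rank_ℚ(R)=4; free=4−4=0
SNF(R) diag = [5, 10, 20, 20] → torsion [5, 10, 20, 20]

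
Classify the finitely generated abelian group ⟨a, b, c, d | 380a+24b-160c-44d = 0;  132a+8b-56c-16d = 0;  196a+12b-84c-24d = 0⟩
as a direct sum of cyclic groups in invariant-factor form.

Answer: M ≅ ℤ^1 ⊕ ℤ/4 ⊕ ℤ/4 ⊕ ℤ/4

Derivation:
rank_ℚ(R)=3; free=4−3=1
SNF(R) diag = [4, 4, 4] → torsion [4, 4, 4]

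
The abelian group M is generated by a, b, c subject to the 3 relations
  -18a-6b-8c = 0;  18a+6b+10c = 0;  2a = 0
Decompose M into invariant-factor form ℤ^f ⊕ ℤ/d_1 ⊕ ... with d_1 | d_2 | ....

Answer: M ≅ ℤ/2 ⊕ ℤ/2 ⊕ ℤ/6

Derivation:
rank_ℚ(R)=3; free=3−3=0
SNF(R) diag = [2, 2, 6] → torsion [2, 2, 6]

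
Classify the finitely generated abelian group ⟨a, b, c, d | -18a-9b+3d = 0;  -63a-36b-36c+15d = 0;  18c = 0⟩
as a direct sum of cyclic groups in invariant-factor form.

rank_ℚ(R)=3; free=4−3=1
SNF(R) diag = [3, 9, 18] → torsion [3, 9, 18]

Answer: M ≅ ℤ^1 ⊕ ℤ/3 ⊕ ℤ/9 ⊕ ℤ/18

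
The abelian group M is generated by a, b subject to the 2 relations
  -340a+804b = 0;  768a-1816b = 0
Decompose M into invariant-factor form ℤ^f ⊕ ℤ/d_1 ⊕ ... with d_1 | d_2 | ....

rank_ℚ(R)=2; free=2−2=0
SNF(R) diag = [4, 8] → torsion [4, 8]

Answer: M ≅ ℤ/4 ⊕ ℤ/8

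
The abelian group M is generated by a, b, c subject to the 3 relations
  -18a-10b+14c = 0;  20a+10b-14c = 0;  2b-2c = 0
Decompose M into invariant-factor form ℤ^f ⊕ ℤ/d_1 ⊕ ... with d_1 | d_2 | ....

Answer: M ≅ ℤ/2 ⊕ ℤ/2 ⊕ ℤ/4

Derivation:
rank_ℚ(R)=3; free=3−3=0
SNF(R) diag = [2, 2, 4] → torsion [2, 2, 4]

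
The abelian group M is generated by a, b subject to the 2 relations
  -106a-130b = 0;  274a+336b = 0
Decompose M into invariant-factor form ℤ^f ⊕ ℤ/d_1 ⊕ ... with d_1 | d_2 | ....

Answer: M ≅ ℤ/2 ⊕ ℤ/2

Derivation:
rank_ℚ(R)=2; free=2−2=0
SNF(R) diag = [2, 2] → torsion [2, 2]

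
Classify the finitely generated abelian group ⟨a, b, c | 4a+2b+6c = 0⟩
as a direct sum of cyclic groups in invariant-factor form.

Answer: M ≅ ℤ^2 ⊕ ℤ/2

Derivation:
rank_ℚ(R)=1; free=3−1=2
SNF(R) diag = [2] → torsion [2]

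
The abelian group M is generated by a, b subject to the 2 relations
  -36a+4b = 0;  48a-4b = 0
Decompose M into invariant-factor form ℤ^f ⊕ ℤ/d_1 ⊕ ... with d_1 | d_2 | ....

rank_ℚ(R)=2; free=2−2=0
SNF(R) diag = [4, 12] → torsion [4, 12]

Answer: M ≅ ℤ/4 ⊕ ℤ/12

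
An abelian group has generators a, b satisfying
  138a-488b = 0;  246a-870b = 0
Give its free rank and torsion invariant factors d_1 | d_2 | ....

rank_ℚ(R)=2; free=2−2=0
SNF(R) diag = [2, 6] → torsion [2, 6]

Answer: M ≅ ℤ/2 ⊕ ℤ/6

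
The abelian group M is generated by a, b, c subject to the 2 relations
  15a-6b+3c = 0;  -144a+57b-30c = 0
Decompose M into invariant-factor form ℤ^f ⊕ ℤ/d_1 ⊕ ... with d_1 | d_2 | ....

rank_ℚ(R)=2; free=3−2=1
SNF(R) diag = [3, 3] → torsion [3, 3]

Answer: M ≅ ℤ^1 ⊕ ℤ/3 ⊕ ℤ/3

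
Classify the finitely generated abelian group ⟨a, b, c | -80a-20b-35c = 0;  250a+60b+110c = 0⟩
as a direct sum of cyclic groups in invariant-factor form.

rank_ℚ(R)=2; free=3−2=1
SNF(R) diag = [5, 10] → torsion [5, 10]

Answer: M ≅ ℤ^1 ⊕ ℤ/5 ⊕ ℤ/10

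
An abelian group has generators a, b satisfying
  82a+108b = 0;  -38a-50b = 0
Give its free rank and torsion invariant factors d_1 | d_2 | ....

Answer: M ≅ ℤ/2 ⊕ ℤ/2

Derivation:
rank_ℚ(R)=2; free=2−2=0
SNF(R) diag = [2, 2] → torsion [2, 2]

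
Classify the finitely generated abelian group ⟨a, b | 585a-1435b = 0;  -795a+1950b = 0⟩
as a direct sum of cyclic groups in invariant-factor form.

rank_ℚ(R)=2; free=2−2=0
SNF(R) diag = [5, 15] → torsion [5, 15]

Answer: M ≅ ℤ/5 ⊕ ℤ/15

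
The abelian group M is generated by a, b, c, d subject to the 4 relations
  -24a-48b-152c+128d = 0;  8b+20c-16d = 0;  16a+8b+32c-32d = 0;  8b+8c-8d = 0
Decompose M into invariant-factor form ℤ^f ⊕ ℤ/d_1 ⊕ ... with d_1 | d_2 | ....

Answer: M ≅ ℤ/4 ⊕ ℤ/8 ⊕ ℤ/8 ⊕ ℤ/8

Derivation:
rank_ℚ(R)=4; free=4−4=0
SNF(R) diag = [4, 8, 8, 8] → torsion [4, 8, 8, 8]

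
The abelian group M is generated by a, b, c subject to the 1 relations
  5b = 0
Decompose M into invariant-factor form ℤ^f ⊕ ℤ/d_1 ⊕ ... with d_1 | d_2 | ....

rank_ℚ(R)=1; free=3−1=2
SNF(R) diag = [5] → torsion [5]

Answer: M ≅ ℤ^2 ⊕ ℤ/5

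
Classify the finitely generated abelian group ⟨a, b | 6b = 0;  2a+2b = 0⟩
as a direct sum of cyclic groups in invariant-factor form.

Answer: M ≅ ℤ/2 ⊕ ℤ/6

Derivation:
rank_ℚ(R)=2; free=2−2=0
SNF(R) diag = [2, 6] → torsion [2, 6]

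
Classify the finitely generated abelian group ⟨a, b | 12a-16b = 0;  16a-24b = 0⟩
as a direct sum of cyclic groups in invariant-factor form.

rank_ℚ(R)=2; free=2−2=0
SNF(R) diag = [4, 8] → torsion [4, 8]

Answer: M ≅ ℤ/4 ⊕ ℤ/8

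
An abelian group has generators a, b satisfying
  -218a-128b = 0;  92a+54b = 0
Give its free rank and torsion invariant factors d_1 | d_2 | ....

Answer: M ≅ ℤ/2 ⊕ ℤ/2

Derivation:
rank_ℚ(R)=2; free=2−2=0
SNF(R) diag = [2, 2] → torsion [2, 2]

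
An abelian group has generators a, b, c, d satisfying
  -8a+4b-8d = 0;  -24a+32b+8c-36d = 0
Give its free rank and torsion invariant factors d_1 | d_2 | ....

Answer: M ≅ ℤ^2 ⊕ ℤ/4 ⊕ ℤ/4

Derivation:
rank_ℚ(R)=2; free=4−2=2
SNF(R) diag = [4, 4] → torsion [4, 4]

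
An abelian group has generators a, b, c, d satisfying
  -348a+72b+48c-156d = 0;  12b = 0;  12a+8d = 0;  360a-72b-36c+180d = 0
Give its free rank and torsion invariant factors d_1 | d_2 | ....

Answer: M ≅ ℤ/4 ⊕ ℤ/12 ⊕ ℤ/12 ⊕ ℤ/36

Derivation:
rank_ℚ(R)=4; free=4−4=0
SNF(R) diag = [4, 12, 12, 36] → torsion [4, 12, 12, 36]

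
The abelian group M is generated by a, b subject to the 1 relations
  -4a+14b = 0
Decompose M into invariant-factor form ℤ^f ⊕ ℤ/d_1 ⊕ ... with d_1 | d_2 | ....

rank_ℚ(R)=1; free=2−1=1
SNF(R) diag = [2] → torsion [2]

Answer: M ≅ ℤ^1 ⊕ ℤ/2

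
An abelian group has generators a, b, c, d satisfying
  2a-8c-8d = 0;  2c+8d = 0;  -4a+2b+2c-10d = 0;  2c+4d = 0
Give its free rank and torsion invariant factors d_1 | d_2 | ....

rank_ℚ(R)=4; free=4−4=0
SNF(R) diag = [2, 2, 2, 4] → torsion [2, 2, 2, 4]

Answer: M ≅ ℤ/2 ⊕ ℤ/2 ⊕ ℤ/2 ⊕ ℤ/4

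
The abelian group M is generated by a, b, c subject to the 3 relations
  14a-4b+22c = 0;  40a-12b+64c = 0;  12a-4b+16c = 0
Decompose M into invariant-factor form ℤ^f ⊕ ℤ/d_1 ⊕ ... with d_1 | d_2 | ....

rank_ℚ(R)=3; free=3−3=0
SNF(R) diag = [2, 4, 4] → torsion [2, 4, 4]

Answer: M ≅ ℤ/2 ⊕ ℤ/4 ⊕ ℤ/4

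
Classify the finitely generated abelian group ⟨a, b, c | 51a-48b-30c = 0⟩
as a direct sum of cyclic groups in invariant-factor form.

rank_ℚ(R)=1; free=3−1=2
SNF(R) diag = [3] → torsion [3]

Answer: M ≅ ℤ^2 ⊕ ℤ/3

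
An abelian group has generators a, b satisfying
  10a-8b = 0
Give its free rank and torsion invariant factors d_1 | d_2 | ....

rank_ℚ(R)=1; free=2−1=1
SNF(R) diag = [2] → torsion [2]

Answer: M ≅ ℤ^1 ⊕ ℤ/2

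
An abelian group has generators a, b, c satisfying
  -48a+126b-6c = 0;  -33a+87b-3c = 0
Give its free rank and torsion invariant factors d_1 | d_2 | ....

Answer: M ≅ ℤ^1 ⊕ ℤ/3 ⊕ ℤ/6

Derivation:
rank_ℚ(R)=2; free=3−2=1
SNF(R) diag = [3, 6] → torsion [3, 6]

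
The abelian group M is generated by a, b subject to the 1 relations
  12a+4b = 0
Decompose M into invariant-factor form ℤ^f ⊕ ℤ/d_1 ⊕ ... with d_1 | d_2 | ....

rank_ℚ(R)=1; free=2−1=1
SNF(R) diag = [4] → torsion [4]

Answer: M ≅ ℤ^1 ⊕ ℤ/4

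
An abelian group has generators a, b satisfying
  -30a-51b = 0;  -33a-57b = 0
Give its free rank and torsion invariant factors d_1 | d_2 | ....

Answer: M ≅ ℤ/3 ⊕ ℤ/9

Derivation:
rank_ℚ(R)=2; free=2−2=0
SNF(R) diag = [3, 9] → torsion [3, 9]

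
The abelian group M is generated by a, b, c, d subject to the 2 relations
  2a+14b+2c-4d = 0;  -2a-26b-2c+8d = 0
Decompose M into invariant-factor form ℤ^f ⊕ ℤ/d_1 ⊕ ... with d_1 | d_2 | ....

Answer: M ≅ ℤ^2 ⊕ ℤ/2 ⊕ ℤ/4

Derivation:
rank_ℚ(R)=2; free=4−2=2
SNF(R) diag = [2, 4] → torsion [2, 4]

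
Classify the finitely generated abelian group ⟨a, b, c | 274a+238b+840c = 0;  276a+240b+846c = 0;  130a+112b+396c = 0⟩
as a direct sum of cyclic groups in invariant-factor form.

Answer: M ≅ ℤ/2 ⊕ ℤ/6 ⊕ ℤ/18

Derivation:
rank_ℚ(R)=3; free=3−3=0
SNF(R) diag = [2, 6, 18] → torsion [2, 6, 18]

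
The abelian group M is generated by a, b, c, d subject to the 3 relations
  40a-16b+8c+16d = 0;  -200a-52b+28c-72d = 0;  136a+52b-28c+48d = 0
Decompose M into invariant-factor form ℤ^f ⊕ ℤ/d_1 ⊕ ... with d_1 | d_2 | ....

rank_ℚ(R)=3; free=4−3=1
SNF(R) diag = [4, 8, 8] → torsion [4, 8, 8]

Answer: M ≅ ℤ^1 ⊕ ℤ/4 ⊕ ℤ/8 ⊕ ℤ/8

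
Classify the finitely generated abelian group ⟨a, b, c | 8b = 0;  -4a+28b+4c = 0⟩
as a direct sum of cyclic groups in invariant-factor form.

rank_ℚ(R)=2; free=3−2=1
SNF(R) diag = [4, 8] → torsion [4, 8]

Answer: M ≅ ℤ^1 ⊕ ℤ/4 ⊕ ℤ/8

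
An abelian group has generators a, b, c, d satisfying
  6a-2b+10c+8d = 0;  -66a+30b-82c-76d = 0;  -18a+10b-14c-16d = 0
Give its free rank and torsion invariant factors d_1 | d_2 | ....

rank_ℚ(R)=3; free=4−3=1
SNF(R) diag = [2, 4, 12] → torsion [2, 4, 12]

Answer: M ≅ ℤ^1 ⊕ ℤ/2 ⊕ ℤ/4 ⊕ ℤ/12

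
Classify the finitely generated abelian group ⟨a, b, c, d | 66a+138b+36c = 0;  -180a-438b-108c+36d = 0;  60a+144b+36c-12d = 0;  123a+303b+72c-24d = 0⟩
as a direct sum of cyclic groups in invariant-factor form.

rank_ℚ(R)=4; free=4−4=0
SNF(R) diag = [3, 6, 12, 36] → torsion [3, 6, 12, 36]

Answer: M ≅ ℤ/3 ⊕ ℤ/6 ⊕ ℤ/12 ⊕ ℤ/36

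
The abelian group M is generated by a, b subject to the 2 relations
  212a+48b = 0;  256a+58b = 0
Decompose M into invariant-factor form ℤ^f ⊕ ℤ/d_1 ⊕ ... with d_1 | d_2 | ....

Answer: M ≅ ℤ/2 ⊕ ℤ/4

Derivation:
rank_ℚ(R)=2; free=2−2=0
SNF(R) diag = [2, 4] → torsion [2, 4]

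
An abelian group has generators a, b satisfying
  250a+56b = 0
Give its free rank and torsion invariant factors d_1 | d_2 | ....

rank_ℚ(R)=1; free=2−1=1
SNF(R) diag = [2] → torsion [2]

Answer: M ≅ ℤ^1 ⊕ ℤ/2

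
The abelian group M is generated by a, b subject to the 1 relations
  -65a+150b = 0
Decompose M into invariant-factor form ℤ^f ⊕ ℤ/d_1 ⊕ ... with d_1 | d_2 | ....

Answer: M ≅ ℤ^1 ⊕ ℤ/5

Derivation:
rank_ℚ(R)=1; free=2−1=1
SNF(R) diag = [5] → torsion [5]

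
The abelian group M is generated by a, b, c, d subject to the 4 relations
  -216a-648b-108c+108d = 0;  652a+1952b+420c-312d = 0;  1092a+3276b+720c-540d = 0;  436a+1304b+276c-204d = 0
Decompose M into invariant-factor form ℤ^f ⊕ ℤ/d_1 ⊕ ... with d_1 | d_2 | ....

Answer: M ≅ ℤ/4 ⊕ ℤ/12 ⊕ ℤ/36 ⊕ ℤ/108

Derivation:
rank_ℚ(R)=4; free=4−4=0
SNF(R) diag = [4, 12, 36, 108] → torsion [4, 12, 36, 108]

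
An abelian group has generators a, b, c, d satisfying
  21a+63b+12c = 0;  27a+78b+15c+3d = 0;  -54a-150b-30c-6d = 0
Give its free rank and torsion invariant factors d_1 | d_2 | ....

Answer: M ≅ ℤ^1 ⊕ ℤ/3 ⊕ ℤ/3 ⊕ ℤ/6

Derivation:
rank_ℚ(R)=3; free=4−3=1
SNF(R) diag = [3, 3, 6] → torsion [3, 3, 6]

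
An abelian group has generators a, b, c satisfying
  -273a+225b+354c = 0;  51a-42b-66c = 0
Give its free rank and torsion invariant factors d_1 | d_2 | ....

Answer: M ≅ ℤ^1 ⊕ ℤ/3 ⊕ ℤ/3

Derivation:
rank_ℚ(R)=2; free=3−2=1
SNF(R) diag = [3, 3] → torsion [3, 3]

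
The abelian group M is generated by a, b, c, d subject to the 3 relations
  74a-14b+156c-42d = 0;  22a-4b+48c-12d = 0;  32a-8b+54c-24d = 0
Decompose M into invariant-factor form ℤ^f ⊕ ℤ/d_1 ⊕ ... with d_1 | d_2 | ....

rank_ℚ(R)=3; free=4−3=1
SNF(R) diag = [2, 6, 6] → torsion [2, 6, 6]

Answer: M ≅ ℤ^1 ⊕ ℤ/2 ⊕ ℤ/6 ⊕ ℤ/6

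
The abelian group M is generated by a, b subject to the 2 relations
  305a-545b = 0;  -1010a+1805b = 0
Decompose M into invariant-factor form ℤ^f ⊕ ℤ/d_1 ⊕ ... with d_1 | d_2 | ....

Answer: M ≅ ℤ/5 ⊕ ℤ/15

Derivation:
rank_ℚ(R)=2; free=2−2=0
SNF(R) diag = [5, 15] → torsion [5, 15]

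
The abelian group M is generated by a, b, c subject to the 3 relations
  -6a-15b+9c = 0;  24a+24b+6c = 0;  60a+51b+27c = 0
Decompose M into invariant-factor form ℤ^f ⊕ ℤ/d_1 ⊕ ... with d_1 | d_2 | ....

Answer: M ≅ ℤ/3 ⊕ ℤ/6 ⊕ ℤ/18

Derivation:
rank_ℚ(R)=3; free=3−3=0
SNF(R) diag = [3, 6, 18] → torsion [3, 6, 18]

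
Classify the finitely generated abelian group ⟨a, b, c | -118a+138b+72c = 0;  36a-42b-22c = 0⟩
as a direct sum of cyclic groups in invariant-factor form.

Answer: M ≅ ℤ^1 ⊕ ℤ/2 ⊕ ℤ/2

Derivation:
rank_ℚ(R)=2; free=3−2=1
SNF(R) diag = [2, 2] → torsion [2, 2]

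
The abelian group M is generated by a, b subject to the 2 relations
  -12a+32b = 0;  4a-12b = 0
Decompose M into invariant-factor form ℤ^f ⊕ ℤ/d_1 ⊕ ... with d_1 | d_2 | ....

Answer: M ≅ ℤ/4 ⊕ ℤ/4

Derivation:
rank_ℚ(R)=2; free=2−2=0
SNF(R) diag = [4, 4] → torsion [4, 4]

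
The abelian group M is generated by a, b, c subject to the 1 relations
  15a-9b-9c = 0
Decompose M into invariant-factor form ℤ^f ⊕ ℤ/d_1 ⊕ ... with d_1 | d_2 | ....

rank_ℚ(R)=1; free=3−1=2
SNF(R) diag = [3] → torsion [3]

Answer: M ≅ ℤ^2 ⊕ ℤ/3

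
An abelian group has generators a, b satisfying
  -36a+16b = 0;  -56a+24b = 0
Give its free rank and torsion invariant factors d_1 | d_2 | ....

Answer: M ≅ ℤ/4 ⊕ ℤ/8

Derivation:
rank_ℚ(R)=2; free=2−2=0
SNF(R) diag = [4, 8] → torsion [4, 8]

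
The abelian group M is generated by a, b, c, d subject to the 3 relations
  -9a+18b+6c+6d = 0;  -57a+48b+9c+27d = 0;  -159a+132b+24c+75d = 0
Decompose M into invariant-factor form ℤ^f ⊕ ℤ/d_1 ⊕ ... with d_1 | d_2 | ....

Answer: M ≅ ℤ^1 ⊕ ℤ/3 ⊕ ℤ/3 ⊕ ℤ/3

Derivation:
rank_ℚ(R)=3; free=4−3=1
SNF(R) diag = [3, 3, 3] → torsion [3, 3, 3]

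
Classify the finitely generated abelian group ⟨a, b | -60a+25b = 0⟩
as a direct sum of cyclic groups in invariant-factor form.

rank_ℚ(R)=1; free=2−1=1
SNF(R) diag = [5] → torsion [5]

Answer: M ≅ ℤ^1 ⊕ ℤ/5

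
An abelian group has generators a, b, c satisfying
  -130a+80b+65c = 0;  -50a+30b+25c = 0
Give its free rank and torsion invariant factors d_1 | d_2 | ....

rank_ℚ(R)=2; free=3−2=1
SNF(R) diag = [5, 10] → torsion [5, 10]

Answer: M ≅ ℤ^1 ⊕ ℤ/5 ⊕ ℤ/10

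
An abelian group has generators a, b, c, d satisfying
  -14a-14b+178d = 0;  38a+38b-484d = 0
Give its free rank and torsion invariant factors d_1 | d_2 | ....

Answer: M ≅ ℤ^2 ⊕ ℤ/2 ⊕ ℤ/6

Derivation:
rank_ℚ(R)=2; free=4−2=2
SNF(R) diag = [2, 6] → torsion [2, 6]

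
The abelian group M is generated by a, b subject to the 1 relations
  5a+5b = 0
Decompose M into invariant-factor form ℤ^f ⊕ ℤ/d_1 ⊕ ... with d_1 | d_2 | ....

rank_ℚ(R)=1; free=2−1=1
SNF(R) diag = [5] → torsion [5]

Answer: M ≅ ℤ^1 ⊕ ℤ/5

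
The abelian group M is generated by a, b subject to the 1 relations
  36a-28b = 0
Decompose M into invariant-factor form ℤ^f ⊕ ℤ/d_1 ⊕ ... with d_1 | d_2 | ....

Answer: M ≅ ℤ^1 ⊕ ℤ/4

Derivation:
rank_ℚ(R)=1; free=2−1=1
SNF(R) diag = [4] → torsion [4]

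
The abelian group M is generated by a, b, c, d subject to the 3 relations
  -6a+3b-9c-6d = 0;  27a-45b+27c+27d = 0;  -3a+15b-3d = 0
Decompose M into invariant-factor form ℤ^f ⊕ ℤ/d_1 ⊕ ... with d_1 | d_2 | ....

rank_ℚ(R)=3; free=4−3=1
SNF(R) diag = [3, 9, 9] → torsion [3, 9, 9]

Answer: M ≅ ℤ^1 ⊕ ℤ/3 ⊕ ℤ/9 ⊕ ℤ/9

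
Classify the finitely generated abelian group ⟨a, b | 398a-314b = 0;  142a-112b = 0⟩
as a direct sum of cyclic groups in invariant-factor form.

Answer: M ≅ ℤ/2 ⊕ ℤ/6

Derivation:
rank_ℚ(R)=2; free=2−2=0
SNF(R) diag = [2, 6] → torsion [2, 6]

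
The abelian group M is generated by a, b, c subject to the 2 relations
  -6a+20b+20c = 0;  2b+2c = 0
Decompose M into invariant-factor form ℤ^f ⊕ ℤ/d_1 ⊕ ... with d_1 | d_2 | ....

Answer: M ≅ ℤ^1 ⊕ ℤ/2 ⊕ ℤ/6

Derivation:
rank_ℚ(R)=2; free=3−2=1
SNF(R) diag = [2, 6] → torsion [2, 6]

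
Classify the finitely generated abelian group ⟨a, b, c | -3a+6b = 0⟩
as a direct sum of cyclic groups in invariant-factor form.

rank_ℚ(R)=1; free=3−1=2
SNF(R) diag = [3] → torsion [3]

Answer: M ≅ ℤ^2 ⊕ ℤ/3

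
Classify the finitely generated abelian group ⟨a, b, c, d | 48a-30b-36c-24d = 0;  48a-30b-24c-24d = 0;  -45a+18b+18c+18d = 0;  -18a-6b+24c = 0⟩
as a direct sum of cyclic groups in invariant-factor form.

Answer: M ≅ ℤ/3 ⊕ ℤ/6 ⊕ ℤ/12 ⊕ ℤ/36

Derivation:
rank_ℚ(R)=4; free=4−4=0
SNF(R) diag = [3, 6, 12, 36] → torsion [3, 6, 12, 36]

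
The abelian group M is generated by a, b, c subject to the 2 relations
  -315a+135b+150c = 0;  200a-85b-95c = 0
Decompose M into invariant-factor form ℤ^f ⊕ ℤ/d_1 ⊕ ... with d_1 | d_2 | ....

rank_ℚ(R)=2; free=3−2=1
SNF(R) diag = [5, 15] → torsion [5, 15]

Answer: M ≅ ℤ^1 ⊕ ℤ/5 ⊕ ℤ/15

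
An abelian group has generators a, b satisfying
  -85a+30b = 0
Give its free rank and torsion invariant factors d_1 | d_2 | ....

Answer: M ≅ ℤ^1 ⊕ ℤ/5

Derivation:
rank_ℚ(R)=1; free=2−1=1
SNF(R) diag = [5] → torsion [5]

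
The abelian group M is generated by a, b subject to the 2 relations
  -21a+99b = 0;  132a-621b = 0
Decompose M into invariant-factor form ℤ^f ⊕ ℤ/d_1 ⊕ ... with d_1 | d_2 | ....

rank_ℚ(R)=2; free=2−2=0
SNF(R) diag = [3, 9] → torsion [3, 9]

Answer: M ≅ ℤ/3 ⊕ ℤ/9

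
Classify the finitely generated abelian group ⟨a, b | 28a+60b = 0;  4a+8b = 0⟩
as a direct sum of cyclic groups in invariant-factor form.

Answer: M ≅ ℤ/4 ⊕ ℤ/4

Derivation:
rank_ℚ(R)=2; free=2−2=0
SNF(R) diag = [4, 4] → torsion [4, 4]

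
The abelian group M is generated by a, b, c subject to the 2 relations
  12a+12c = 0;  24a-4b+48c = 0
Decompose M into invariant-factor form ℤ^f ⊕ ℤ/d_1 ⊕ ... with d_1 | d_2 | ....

rank_ℚ(R)=2; free=3−2=1
SNF(R) diag = [4, 12] → torsion [4, 12]

Answer: M ≅ ℤ^1 ⊕ ℤ/4 ⊕ ℤ/12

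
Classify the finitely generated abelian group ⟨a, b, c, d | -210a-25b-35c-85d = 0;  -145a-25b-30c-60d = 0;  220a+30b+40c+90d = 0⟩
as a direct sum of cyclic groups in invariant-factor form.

Answer: M ≅ ℤ^1 ⊕ ℤ/5 ⊕ ℤ/5 ⊕ ℤ/10

Derivation:
rank_ℚ(R)=3; free=4−3=1
SNF(R) diag = [5, 5, 10] → torsion [5, 5, 10]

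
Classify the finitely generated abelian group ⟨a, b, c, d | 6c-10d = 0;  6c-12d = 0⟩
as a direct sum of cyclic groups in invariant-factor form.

Answer: M ≅ ℤ^2 ⊕ ℤ/2 ⊕ ℤ/6

Derivation:
rank_ℚ(R)=2; free=4−2=2
SNF(R) diag = [2, 6] → torsion [2, 6]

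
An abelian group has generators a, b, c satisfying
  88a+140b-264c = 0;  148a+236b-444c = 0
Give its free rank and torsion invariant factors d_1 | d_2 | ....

Answer: M ≅ ℤ^1 ⊕ ℤ/4 ⊕ ℤ/12

Derivation:
rank_ℚ(R)=2; free=3−2=1
SNF(R) diag = [4, 12] → torsion [4, 12]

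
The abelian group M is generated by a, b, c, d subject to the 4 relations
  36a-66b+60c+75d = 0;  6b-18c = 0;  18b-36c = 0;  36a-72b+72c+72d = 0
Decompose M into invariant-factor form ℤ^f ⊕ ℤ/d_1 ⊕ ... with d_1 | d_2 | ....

rank_ℚ(R)=4; free=4−4=0
SNF(R) diag = [3, 6, 18, 36] → torsion [3, 6, 18, 36]

Answer: M ≅ ℤ/3 ⊕ ℤ/6 ⊕ ℤ/18 ⊕ ℤ/36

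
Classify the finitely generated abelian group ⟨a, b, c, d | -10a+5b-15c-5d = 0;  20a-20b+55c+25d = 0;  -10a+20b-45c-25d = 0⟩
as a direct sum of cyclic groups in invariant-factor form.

rank_ℚ(R)=3; free=4−3=1
SNF(R) diag = [5, 5, 10] → torsion [5, 5, 10]

Answer: M ≅ ℤ^1 ⊕ ℤ/5 ⊕ ℤ/5 ⊕ ℤ/10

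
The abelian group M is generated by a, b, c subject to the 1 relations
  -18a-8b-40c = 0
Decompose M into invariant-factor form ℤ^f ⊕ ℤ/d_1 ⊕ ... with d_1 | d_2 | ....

rank_ℚ(R)=1; free=3−1=2
SNF(R) diag = [2] → torsion [2]

Answer: M ≅ ℤ^2 ⊕ ℤ/2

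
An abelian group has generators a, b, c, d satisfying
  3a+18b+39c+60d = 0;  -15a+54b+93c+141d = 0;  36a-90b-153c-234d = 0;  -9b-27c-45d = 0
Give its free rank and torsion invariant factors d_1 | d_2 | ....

Answer: M ≅ ℤ/3 ⊕ ℤ/9 ⊕ ℤ/9 ⊕ ℤ/9

Derivation:
rank_ℚ(R)=4; free=4−4=0
SNF(R) diag = [3, 9, 9, 9] → torsion [3, 9, 9, 9]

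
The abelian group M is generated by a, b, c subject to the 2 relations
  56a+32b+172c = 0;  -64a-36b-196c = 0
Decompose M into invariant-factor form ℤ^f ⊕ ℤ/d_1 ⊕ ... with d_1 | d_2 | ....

Answer: M ≅ ℤ^1 ⊕ ℤ/4 ⊕ ℤ/4

Derivation:
rank_ℚ(R)=2; free=3−2=1
SNF(R) diag = [4, 4] → torsion [4, 4]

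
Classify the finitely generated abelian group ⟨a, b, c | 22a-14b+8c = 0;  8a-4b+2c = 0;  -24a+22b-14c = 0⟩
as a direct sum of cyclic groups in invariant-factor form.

Answer: M ≅ ℤ/2 ⊕ ℤ/2 ⊕ ℤ/2

Derivation:
rank_ℚ(R)=3; free=3−3=0
SNF(R) diag = [2, 2, 2] → torsion [2, 2, 2]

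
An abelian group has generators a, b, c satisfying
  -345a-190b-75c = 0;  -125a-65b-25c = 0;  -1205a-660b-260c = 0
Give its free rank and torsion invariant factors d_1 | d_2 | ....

Answer: M ≅ ℤ/5 ⊕ ℤ/5 ⊕ ℤ/5

Derivation:
rank_ℚ(R)=3; free=3−3=0
SNF(R) diag = [5, 5, 5] → torsion [5, 5, 5]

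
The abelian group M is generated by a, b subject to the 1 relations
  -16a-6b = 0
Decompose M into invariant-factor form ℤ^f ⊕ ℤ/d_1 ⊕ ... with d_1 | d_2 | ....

rank_ℚ(R)=1; free=2−1=1
SNF(R) diag = [2] → torsion [2]

Answer: M ≅ ℤ^1 ⊕ ℤ/2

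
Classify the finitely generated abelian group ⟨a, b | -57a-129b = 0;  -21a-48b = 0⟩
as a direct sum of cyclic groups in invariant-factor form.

Answer: M ≅ ℤ/3 ⊕ ℤ/9

Derivation:
rank_ℚ(R)=2; free=2−2=0
SNF(R) diag = [3, 9] → torsion [3, 9]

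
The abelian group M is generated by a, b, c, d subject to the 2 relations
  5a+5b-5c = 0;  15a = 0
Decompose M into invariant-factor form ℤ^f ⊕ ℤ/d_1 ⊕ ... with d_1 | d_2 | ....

Answer: M ≅ ℤ^2 ⊕ ℤ/5 ⊕ ℤ/15

Derivation:
rank_ℚ(R)=2; free=4−2=2
SNF(R) diag = [5, 15] → torsion [5, 15]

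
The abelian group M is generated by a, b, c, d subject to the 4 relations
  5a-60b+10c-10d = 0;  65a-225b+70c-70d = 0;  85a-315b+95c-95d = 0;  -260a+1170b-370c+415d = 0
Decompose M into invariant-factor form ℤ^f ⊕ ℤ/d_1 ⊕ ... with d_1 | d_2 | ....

rank_ℚ(R)=4; free=4−4=0
SNF(R) diag = [5, 15, 45, 45] → torsion [5, 15, 45, 45]

Answer: M ≅ ℤ/5 ⊕ ℤ/15 ⊕ ℤ/45 ⊕ ℤ/45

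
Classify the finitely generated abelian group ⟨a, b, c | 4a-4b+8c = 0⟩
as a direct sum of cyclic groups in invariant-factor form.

rank_ℚ(R)=1; free=3−1=2
SNF(R) diag = [4] → torsion [4]

Answer: M ≅ ℤ^2 ⊕ ℤ/4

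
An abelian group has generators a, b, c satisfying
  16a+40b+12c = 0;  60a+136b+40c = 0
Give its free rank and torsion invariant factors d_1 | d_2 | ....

rank_ℚ(R)=2; free=3−2=1
SNF(R) diag = [4, 4] → torsion [4, 4]

Answer: M ≅ ℤ^1 ⊕ ℤ/4 ⊕ ℤ/4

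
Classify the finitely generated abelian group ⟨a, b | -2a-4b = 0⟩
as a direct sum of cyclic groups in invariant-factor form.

Answer: M ≅ ℤ^1 ⊕ ℤ/2

Derivation:
rank_ℚ(R)=1; free=2−1=1
SNF(R) diag = [2] → torsion [2]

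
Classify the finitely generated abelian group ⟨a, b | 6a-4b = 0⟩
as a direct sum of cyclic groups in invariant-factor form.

Answer: M ≅ ℤ^1 ⊕ ℤ/2

Derivation:
rank_ℚ(R)=1; free=2−1=1
SNF(R) diag = [2] → torsion [2]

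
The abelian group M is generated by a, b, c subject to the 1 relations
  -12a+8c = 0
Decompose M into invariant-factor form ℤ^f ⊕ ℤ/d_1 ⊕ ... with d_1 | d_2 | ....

Answer: M ≅ ℤ^2 ⊕ ℤ/4

Derivation:
rank_ℚ(R)=1; free=3−1=2
SNF(R) diag = [4] → torsion [4]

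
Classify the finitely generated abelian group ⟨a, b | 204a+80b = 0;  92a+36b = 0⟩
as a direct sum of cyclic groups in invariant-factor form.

Answer: M ≅ ℤ/4 ⊕ ℤ/4

Derivation:
rank_ℚ(R)=2; free=2−2=0
SNF(R) diag = [4, 4] → torsion [4, 4]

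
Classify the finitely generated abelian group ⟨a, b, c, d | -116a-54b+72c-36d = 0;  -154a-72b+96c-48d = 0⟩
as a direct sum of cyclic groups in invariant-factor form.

rank_ℚ(R)=2; free=4−2=2
SNF(R) diag = [2, 6] → torsion [2, 6]

Answer: M ≅ ℤ^2 ⊕ ℤ/2 ⊕ ℤ/6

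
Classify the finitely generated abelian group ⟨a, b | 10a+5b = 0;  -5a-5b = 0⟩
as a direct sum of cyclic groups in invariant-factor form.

rank_ℚ(R)=2; free=2−2=0
SNF(R) diag = [5, 5] → torsion [5, 5]

Answer: M ≅ ℤ/5 ⊕ ℤ/5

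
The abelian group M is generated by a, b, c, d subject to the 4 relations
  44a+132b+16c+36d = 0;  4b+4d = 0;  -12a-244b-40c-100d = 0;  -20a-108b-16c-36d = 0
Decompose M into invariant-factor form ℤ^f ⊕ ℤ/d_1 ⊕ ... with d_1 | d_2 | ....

Answer: M ≅ ℤ/4 ⊕ ℤ/4 ⊕ ℤ/8 ⊕ ℤ/24

Derivation:
rank_ℚ(R)=4; free=4−4=0
SNF(R) diag = [4, 4, 8, 24] → torsion [4, 4, 8, 24]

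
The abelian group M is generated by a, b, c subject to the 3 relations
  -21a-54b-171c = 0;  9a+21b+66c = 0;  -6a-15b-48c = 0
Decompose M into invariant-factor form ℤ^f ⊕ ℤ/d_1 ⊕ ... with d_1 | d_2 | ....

Answer: M ≅ ℤ/3 ⊕ ℤ/3 ⊕ ℤ/3

Derivation:
rank_ℚ(R)=3; free=3−3=0
SNF(R) diag = [3, 3, 3] → torsion [3, 3, 3]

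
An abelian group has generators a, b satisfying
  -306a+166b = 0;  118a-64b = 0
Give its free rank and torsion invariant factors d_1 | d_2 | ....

rank_ℚ(R)=2; free=2−2=0
SNF(R) diag = [2, 2] → torsion [2, 2]

Answer: M ≅ ℤ/2 ⊕ ℤ/2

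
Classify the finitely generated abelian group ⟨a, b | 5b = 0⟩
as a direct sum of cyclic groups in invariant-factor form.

rank_ℚ(R)=1; free=2−1=1
SNF(R) diag = [5] → torsion [5]

Answer: M ≅ ℤ^1 ⊕ ℤ/5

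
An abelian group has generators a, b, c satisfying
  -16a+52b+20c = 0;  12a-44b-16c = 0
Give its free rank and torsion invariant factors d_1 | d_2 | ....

Answer: M ≅ ℤ^1 ⊕ ℤ/4 ⊕ ℤ/4

Derivation:
rank_ℚ(R)=2; free=3−2=1
SNF(R) diag = [4, 4] → torsion [4, 4]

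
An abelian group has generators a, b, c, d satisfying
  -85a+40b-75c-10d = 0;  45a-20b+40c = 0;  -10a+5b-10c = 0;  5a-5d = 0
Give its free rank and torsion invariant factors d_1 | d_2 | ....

Answer: M ≅ ℤ/5 ⊕ ℤ/5 ⊕ ℤ/5 ⊕ ℤ/5

Derivation:
rank_ℚ(R)=4; free=4−4=0
SNF(R) diag = [5, 5, 5, 5] → torsion [5, 5, 5, 5]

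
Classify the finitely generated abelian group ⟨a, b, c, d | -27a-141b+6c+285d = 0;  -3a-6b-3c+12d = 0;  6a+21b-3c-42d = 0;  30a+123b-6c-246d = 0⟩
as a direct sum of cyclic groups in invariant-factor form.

rank_ℚ(R)=4; free=4−4=0
SNF(R) diag = [3, 3, 9, 27] → torsion [3, 3, 9, 27]

Answer: M ≅ ℤ/3 ⊕ ℤ/3 ⊕ ℤ/9 ⊕ ℤ/27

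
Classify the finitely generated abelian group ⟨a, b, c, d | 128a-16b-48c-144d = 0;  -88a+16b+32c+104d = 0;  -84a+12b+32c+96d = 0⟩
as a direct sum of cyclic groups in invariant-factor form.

Answer: M ≅ ℤ^1 ⊕ ℤ/4 ⊕ ℤ/8 ⊕ ℤ/16

Derivation:
rank_ℚ(R)=3; free=4−3=1
SNF(R) diag = [4, 8, 16] → torsion [4, 8, 16]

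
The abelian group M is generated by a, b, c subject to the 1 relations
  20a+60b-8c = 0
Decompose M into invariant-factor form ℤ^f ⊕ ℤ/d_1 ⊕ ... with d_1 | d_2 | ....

rank_ℚ(R)=1; free=3−1=2
SNF(R) diag = [4] → torsion [4]

Answer: M ≅ ℤ^2 ⊕ ℤ/4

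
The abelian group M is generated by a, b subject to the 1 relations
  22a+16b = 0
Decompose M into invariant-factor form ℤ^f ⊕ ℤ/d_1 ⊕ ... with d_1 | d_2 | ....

rank_ℚ(R)=1; free=2−1=1
SNF(R) diag = [2] → torsion [2]

Answer: M ≅ ℤ^1 ⊕ ℤ/2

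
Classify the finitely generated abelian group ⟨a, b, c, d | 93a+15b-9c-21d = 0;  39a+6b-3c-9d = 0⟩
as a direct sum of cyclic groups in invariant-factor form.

Answer: M ≅ ℤ^2 ⊕ ℤ/3 ⊕ ℤ/3

Derivation:
rank_ℚ(R)=2; free=4−2=2
SNF(R) diag = [3, 3] → torsion [3, 3]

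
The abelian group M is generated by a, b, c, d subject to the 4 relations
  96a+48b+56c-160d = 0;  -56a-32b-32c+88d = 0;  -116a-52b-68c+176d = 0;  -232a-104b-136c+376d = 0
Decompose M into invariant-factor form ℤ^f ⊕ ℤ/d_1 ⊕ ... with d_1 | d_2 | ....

rank_ℚ(R)=4; free=4−4=0
SNF(R) diag = [4, 8, 8, 24] → torsion [4, 8, 8, 24]

Answer: M ≅ ℤ/4 ⊕ ℤ/8 ⊕ ℤ/8 ⊕ ℤ/24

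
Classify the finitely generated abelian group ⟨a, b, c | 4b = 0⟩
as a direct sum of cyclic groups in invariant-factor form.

Answer: M ≅ ℤ^2 ⊕ ℤ/4

Derivation:
rank_ℚ(R)=1; free=3−1=2
SNF(R) diag = [4] → torsion [4]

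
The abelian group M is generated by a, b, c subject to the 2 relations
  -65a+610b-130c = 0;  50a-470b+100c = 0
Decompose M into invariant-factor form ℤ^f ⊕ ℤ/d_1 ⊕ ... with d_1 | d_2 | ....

rank_ℚ(R)=2; free=3−2=1
SNF(R) diag = [5, 10] → torsion [5, 10]

Answer: M ≅ ℤ^1 ⊕ ℤ/5 ⊕ ℤ/10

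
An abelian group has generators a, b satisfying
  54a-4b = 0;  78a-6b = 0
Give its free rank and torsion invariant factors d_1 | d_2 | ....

Answer: M ≅ ℤ/2 ⊕ ℤ/6

Derivation:
rank_ℚ(R)=2; free=2−2=0
SNF(R) diag = [2, 6] → torsion [2, 6]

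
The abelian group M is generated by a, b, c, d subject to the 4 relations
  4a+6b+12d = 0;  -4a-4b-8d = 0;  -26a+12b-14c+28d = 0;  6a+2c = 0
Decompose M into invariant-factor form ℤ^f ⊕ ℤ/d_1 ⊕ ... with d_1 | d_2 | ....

Answer: M ≅ ℤ/2 ⊕ ℤ/2 ⊕ ℤ/4 ⊕ ℤ/4

Derivation:
rank_ℚ(R)=4; free=4−4=0
SNF(R) diag = [2, 2, 4, 4] → torsion [2, 2, 4, 4]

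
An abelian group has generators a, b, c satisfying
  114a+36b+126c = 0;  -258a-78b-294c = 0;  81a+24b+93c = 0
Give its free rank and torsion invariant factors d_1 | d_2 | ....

Answer: M ≅ ℤ/3 ⊕ ℤ/6 ⊕ ℤ/12

Derivation:
rank_ℚ(R)=3; free=3−3=0
SNF(R) diag = [3, 6, 12] → torsion [3, 6, 12]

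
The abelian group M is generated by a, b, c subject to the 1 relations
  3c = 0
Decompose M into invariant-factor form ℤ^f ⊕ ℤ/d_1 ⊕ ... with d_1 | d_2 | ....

rank_ℚ(R)=1; free=3−1=2
SNF(R) diag = [3] → torsion [3]

Answer: M ≅ ℤ^2 ⊕ ℤ/3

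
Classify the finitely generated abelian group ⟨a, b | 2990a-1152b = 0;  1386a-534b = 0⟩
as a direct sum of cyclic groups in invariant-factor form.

Answer: M ≅ ℤ/2 ⊕ ℤ/6

Derivation:
rank_ℚ(R)=2; free=2−2=0
SNF(R) diag = [2, 6] → torsion [2, 6]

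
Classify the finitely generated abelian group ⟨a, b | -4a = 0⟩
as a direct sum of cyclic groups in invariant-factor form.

Answer: M ≅ ℤ^1 ⊕ ℤ/4

Derivation:
rank_ℚ(R)=1; free=2−1=1
SNF(R) diag = [4] → torsion [4]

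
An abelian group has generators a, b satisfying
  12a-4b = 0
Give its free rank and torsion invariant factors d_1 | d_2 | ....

Answer: M ≅ ℤ^1 ⊕ ℤ/4

Derivation:
rank_ℚ(R)=1; free=2−1=1
SNF(R) diag = [4] → torsion [4]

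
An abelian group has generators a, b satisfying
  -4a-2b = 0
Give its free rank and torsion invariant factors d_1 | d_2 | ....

Answer: M ≅ ℤ^1 ⊕ ℤ/2

Derivation:
rank_ℚ(R)=1; free=2−1=1
SNF(R) diag = [2] → torsion [2]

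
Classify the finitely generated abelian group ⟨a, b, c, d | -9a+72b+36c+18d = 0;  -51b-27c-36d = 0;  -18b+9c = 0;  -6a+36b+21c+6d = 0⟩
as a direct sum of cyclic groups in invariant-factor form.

rank_ℚ(R)=4; free=4−4=0
SNF(R) diag = [3, 3, 9, 18] → torsion [3, 3, 9, 18]

Answer: M ≅ ℤ/3 ⊕ ℤ/3 ⊕ ℤ/9 ⊕ ℤ/18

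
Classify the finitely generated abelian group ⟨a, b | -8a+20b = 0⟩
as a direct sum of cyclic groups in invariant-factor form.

Answer: M ≅ ℤ^1 ⊕ ℤ/4

Derivation:
rank_ℚ(R)=1; free=2−1=1
SNF(R) diag = [4] → torsion [4]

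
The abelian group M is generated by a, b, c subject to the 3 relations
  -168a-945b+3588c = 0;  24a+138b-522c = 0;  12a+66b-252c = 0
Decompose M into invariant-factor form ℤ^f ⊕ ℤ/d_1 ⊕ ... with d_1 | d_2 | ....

rank_ℚ(R)=3; free=3−3=0
SNF(R) diag = [3, 6, 12] → torsion [3, 6, 12]

Answer: M ≅ ℤ/3 ⊕ ℤ/6 ⊕ ℤ/12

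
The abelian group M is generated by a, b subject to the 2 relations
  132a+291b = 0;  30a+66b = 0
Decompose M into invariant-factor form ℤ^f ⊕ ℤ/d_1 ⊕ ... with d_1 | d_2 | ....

Answer: M ≅ ℤ/3 ⊕ ℤ/6

Derivation:
rank_ℚ(R)=2; free=2−2=0
SNF(R) diag = [3, 6] → torsion [3, 6]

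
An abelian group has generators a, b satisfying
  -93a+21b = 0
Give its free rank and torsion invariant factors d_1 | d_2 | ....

rank_ℚ(R)=1; free=2−1=1
SNF(R) diag = [3] → torsion [3]

Answer: M ≅ ℤ^1 ⊕ ℤ/3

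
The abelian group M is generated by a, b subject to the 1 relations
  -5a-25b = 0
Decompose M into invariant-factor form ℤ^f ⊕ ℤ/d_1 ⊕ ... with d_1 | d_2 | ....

rank_ℚ(R)=1; free=2−1=1
SNF(R) diag = [5] → torsion [5]

Answer: M ≅ ℤ^1 ⊕ ℤ/5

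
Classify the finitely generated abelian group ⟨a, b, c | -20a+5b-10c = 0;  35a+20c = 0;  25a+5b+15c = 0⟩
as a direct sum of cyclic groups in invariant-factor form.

rank_ℚ(R)=3; free=3−3=0
SNF(R) diag = [5, 5, 5] → torsion [5, 5, 5]

Answer: M ≅ ℤ/5 ⊕ ℤ/5 ⊕ ℤ/5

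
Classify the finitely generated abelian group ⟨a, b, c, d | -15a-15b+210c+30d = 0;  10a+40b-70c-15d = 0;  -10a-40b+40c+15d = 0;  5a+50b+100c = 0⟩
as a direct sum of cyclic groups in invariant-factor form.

Answer: M ≅ ℤ/5 ⊕ ℤ/15 ⊕ ℤ/15 ⊕ ℤ/30

Derivation:
rank_ℚ(R)=4; free=4−4=0
SNF(R) diag = [5, 15, 15, 30] → torsion [5, 15, 15, 30]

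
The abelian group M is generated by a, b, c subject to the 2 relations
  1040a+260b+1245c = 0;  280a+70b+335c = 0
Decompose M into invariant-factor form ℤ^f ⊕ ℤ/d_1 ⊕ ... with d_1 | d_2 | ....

rank_ℚ(R)=2; free=3−2=1
SNF(R) diag = [5, 10] → torsion [5, 10]

Answer: M ≅ ℤ^1 ⊕ ℤ/5 ⊕ ℤ/10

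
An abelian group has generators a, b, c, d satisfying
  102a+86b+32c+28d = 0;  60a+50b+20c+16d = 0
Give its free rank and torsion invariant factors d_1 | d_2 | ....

rank_ℚ(R)=2; free=4−2=2
SNF(R) diag = [2, 6] → torsion [2, 6]

Answer: M ≅ ℤ^2 ⊕ ℤ/2 ⊕ ℤ/6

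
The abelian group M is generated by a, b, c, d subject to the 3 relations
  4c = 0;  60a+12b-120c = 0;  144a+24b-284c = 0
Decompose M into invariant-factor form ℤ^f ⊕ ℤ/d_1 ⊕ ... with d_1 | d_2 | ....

Answer: M ≅ ℤ^1 ⊕ ℤ/4 ⊕ ℤ/12 ⊕ ℤ/24

Derivation:
rank_ℚ(R)=3; free=4−3=1
SNF(R) diag = [4, 12, 24] → torsion [4, 12, 24]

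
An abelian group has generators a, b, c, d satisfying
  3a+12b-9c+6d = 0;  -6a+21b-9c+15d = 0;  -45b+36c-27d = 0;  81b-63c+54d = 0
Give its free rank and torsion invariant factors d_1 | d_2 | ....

rank_ℚ(R)=4; free=4−4=0
SNF(R) diag = [3, 9, 9, 27] → torsion [3, 9, 9, 27]

Answer: M ≅ ℤ/3 ⊕ ℤ/9 ⊕ ℤ/9 ⊕ ℤ/27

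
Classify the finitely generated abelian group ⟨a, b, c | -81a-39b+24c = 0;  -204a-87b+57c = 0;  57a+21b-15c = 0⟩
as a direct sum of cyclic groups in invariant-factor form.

rank_ℚ(R)=3; free=3−3=0
SNF(R) diag = [3, 3, 9] → torsion [3, 3, 9]

Answer: M ≅ ℤ/3 ⊕ ℤ/3 ⊕ ℤ/9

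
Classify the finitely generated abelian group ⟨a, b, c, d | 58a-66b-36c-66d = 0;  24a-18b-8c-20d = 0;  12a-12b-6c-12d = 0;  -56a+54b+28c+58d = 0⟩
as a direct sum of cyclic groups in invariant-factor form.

Answer: M ≅ ℤ/2 ⊕ ℤ/2 ⊕ ℤ/6 ⊕ ℤ/6

Derivation:
rank_ℚ(R)=4; free=4−4=0
SNF(R) diag = [2, 2, 6, 6] → torsion [2, 2, 6, 6]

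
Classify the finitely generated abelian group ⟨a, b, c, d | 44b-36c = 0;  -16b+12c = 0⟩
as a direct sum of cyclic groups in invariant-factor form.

rank_ℚ(R)=2; free=4−2=2
SNF(R) diag = [4, 12] → torsion [4, 12]

Answer: M ≅ ℤ^2 ⊕ ℤ/4 ⊕ ℤ/12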